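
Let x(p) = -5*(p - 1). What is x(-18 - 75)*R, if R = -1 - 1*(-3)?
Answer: 940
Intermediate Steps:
R = 2 (R = -1 + 3 = 2)
x(p) = 5 - 5*p (x(p) = -5*(-1 + p) = 5 - 5*p)
x(-18 - 75)*R = (5 - 5*(-18 - 75))*2 = (5 - 5*(-93))*2 = (5 + 465)*2 = 470*2 = 940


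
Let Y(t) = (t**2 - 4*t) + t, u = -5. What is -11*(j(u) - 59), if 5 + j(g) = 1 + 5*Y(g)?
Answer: -1507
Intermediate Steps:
Y(t) = t**2 - 3*t
j(g) = -4 + 5*g*(-3 + g) (j(g) = -5 + (1 + 5*(g*(-3 + g))) = -5 + (1 + 5*g*(-3 + g)) = -4 + 5*g*(-3 + g))
-11*(j(u) - 59) = -11*((-4 + 5*(-5)*(-3 - 5)) - 59) = -11*((-4 + 5*(-5)*(-8)) - 59) = -11*((-4 + 200) - 59) = -11*(196 - 59) = -11*137 = -1507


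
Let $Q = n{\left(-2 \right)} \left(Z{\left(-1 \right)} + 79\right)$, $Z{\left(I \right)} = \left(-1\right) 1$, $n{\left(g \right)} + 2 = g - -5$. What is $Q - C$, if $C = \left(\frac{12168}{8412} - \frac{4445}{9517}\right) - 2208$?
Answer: $\frac{15244324969}{6671417} \approx 2285.0$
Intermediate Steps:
$n{\left(g \right)} = 3 + g$ ($n{\left(g \right)} = -2 + \left(g - -5\right) = -2 + \left(g + 5\right) = -2 + \left(5 + g\right) = 3 + g$)
$Z{\left(I \right)} = -1$
$Q = 78$ ($Q = \left(3 - 2\right) \left(-1 + 79\right) = 1 \cdot 78 = 78$)
$C = - \frac{14723954443}{6671417}$ ($C = \left(12168 \cdot \frac{1}{8412} - \frac{4445}{9517}\right) - 2208 = \left(\frac{1014}{701} - \frac{4445}{9517}\right) - 2208 = \frac{6534293}{6671417} - 2208 = - \frac{14723954443}{6671417} \approx -2207.0$)
$Q - C = 78 - - \frac{14723954443}{6671417} = 78 + \frac{14723954443}{6671417} = \frac{15244324969}{6671417}$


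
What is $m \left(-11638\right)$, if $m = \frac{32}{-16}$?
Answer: $23276$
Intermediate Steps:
$m = -2$ ($m = 32 \left(- \frac{1}{16}\right) = -2$)
$m \left(-11638\right) = \left(-2\right) \left(-11638\right) = 23276$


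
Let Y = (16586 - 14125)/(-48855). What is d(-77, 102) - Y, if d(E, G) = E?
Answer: -3759374/48855 ≈ -76.950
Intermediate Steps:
Y = -2461/48855 (Y = 2461*(-1/48855) = -2461/48855 ≈ -0.050374)
d(-77, 102) - Y = -77 - 1*(-2461/48855) = -77 + 2461/48855 = -3759374/48855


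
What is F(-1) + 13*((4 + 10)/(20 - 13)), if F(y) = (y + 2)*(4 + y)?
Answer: 29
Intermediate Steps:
F(y) = (2 + y)*(4 + y)
F(-1) + 13*((4 + 10)/(20 - 13)) = (8 + (-1)² + 6*(-1)) + 13*((4 + 10)/(20 - 13)) = (8 + 1 - 6) + 13*(14/7) = 3 + 13*(14*(⅐)) = 3 + 13*2 = 3 + 26 = 29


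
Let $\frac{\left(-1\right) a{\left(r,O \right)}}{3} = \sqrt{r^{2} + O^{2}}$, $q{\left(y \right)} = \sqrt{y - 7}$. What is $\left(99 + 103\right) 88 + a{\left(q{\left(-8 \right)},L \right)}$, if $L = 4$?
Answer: $17773$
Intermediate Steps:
$q{\left(y \right)} = \sqrt{-7 + y}$
$a{\left(r,O \right)} = - 3 \sqrt{O^{2} + r^{2}}$ ($a{\left(r,O \right)} = - 3 \sqrt{r^{2} + O^{2}} = - 3 \sqrt{O^{2} + r^{2}}$)
$\left(99 + 103\right) 88 + a{\left(q{\left(-8 \right)},L \right)} = \left(99 + 103\right) 88 - 3 \sqrt{4^{2} + \left(\sqrt{-7 - 8}\right)^{2}} = 202 \cdot 88 - 3 \sqrt{16 + \left(\sqrt{-15}\right)^{2}} = 17776 - 3 \sqrt{16 + \left(i \sqrt{15}\right)^{2}} = 17776 - 3 \sqrt{16 - 15} = 17776 - 3 \sqrt{1} = 17776 - 3 = 17773$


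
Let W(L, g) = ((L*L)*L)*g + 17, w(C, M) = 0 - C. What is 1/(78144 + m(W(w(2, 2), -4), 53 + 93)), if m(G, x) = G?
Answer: 1/78193 ≈ 1.2789e-5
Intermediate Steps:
w(C, M) = -C
W(L, g) = 17 + g*L³ (W(L, g) = (L²*L)*g + 17 = L³*g + 17 = g*L³ + 17 = 17 + g*L³)
1/(78144 + m(W(w(2, 2), -4), 53 + 93)) = 1/(78144 + (17 - 4*(-1*2)³)) = 1/(78144 + (17 - 4*(-2)³)) = 1/(78144 + (17 - 4*(-8))) = 1/(78144 + (17 + 32)) = 1/(78144 + 49) = 1/78193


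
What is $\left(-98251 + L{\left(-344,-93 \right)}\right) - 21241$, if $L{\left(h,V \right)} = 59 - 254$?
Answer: $-119687$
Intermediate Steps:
$L{\left(h,V \right)} = -195$
$\left(-98251 + L{\left(-344,-93 \right)}\right) - 21241 = \left(-98251 - 195\right) - 21241 = -98446 - 21241 = -119687$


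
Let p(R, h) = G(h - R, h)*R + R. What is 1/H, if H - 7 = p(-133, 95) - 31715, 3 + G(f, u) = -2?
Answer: -1/31176 ≈ -3.2076e-5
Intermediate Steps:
G(f, u) = -5 (G(f, u) = -3 - 2 = -5)
p(R, h) = -4*R (p(R, h) = -5*R + R = -4*R)
H = -31176 (H = 7 + (-4*(-133) - 31715) = 7 + (532 - 31715) = 7 - 31183 = -31176)
1/H = 1/(-31176) = -1/31176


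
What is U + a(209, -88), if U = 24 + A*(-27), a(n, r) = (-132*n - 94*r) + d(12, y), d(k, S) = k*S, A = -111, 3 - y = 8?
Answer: -16355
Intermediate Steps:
y = -5 (y = 3 - 1*8 = 3 - 8 = -5)
d(k, S) = S*k
a(n, r) = -60 - 132*n - 94*r (a(n, r) = (-132*n - 94*r) - 5*12 = (-132*n - 94*r) - 60 = -60 - 132*n - 94*r)
U = 3021 (U = 24 - 111*(-27) = 24 + 2997 = 3021)
U + a(209, -88) = 3021 + (-60 - 132*209 - 94*(-88)) = 3021 + (-60 - 27588 + 8272) = 3021 - 19376 = -16355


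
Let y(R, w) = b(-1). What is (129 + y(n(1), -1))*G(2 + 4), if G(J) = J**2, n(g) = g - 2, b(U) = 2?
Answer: 4716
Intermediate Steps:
n(g) = -2 + g
y(R, w) = 2
(129 + y(n(1), -1))*G(2 + 4) = (129 + 2)*(2 + 4)**2 = 131*6**2 = 131*36 = 4716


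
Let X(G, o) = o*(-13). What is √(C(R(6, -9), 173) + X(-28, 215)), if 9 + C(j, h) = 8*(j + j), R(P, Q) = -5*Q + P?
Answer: 2*I*√497 ≈ 44.587*I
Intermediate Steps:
X(G, o) = -13*o
R(P, Q) = P - 5*Q
C(j, h) = -9 + 16*j (C(j, h) = -9 + 8*(j + j) = -9 + 8*(2*j) = -9 + 16*j)
√(C(R(6, -9), 173) + X(-28, 215)) = √((-9 + 16*(6 - 5*(-9))) - 13*215) = √((-9 + 16*(6 + 45)) - 2795) = √((-9 + 16*51) - 2795) = √((-9 + 816) - 2795) = √(807 - 2795) = √(-1988) = 2*I*√497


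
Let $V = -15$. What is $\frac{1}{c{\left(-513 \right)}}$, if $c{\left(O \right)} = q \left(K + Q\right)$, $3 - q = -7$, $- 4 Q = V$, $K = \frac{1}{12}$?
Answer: $\frac{3}{115} \approx 0.026087$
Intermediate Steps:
$K = \frac{1}{12} \approx 0.083333$
$Q = \frac{15}{4}$ ($Q = \left(- \frac{1}{4}\right) \left(-15\right) = \frac{15}{4} \approx 3.75$)
$q = 10$ ($q = 3 - -7 = 3 + 7 = 10$)
$c{\left(O \right)} = \frac{115}{3}$ ($c{\left(O \right)} = 10 \left(\frac{1}{12} + \frac{15}{4}\right) = 10 \cdot \frac{23}{6} = \frac{115}{3}$)
$\frac{1}{c{\left(-513 \right)}} = \frac{1}{\frac{115}{3}} = \frac{3}{115}$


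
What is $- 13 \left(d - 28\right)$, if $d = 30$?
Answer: $-26$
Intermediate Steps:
$- 13 \left(d - 28\right) = - 13 \left(30 - 28\right) = \left(-13\right) 2 = -26$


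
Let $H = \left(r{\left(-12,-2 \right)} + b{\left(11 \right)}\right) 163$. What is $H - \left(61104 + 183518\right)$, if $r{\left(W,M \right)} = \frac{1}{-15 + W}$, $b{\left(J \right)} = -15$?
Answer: $- \frac{6670972}{27} \approx -2.4707 \cdot 10^{5}$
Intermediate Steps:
$H = - \frac{66178}{27}$ ($H = \left(\frac{1}{-15 - 12} - 15\right) 163 = \left(\frac{1}{-27} - 15\right) 163 = \left(- \frac{1}{27} - 15\right) 163 = \left(- \frac{406}{27}\right) 163 = - \frac{66178}{27} \approx -2451.0$)
$H - \left(61104 + 183518\right) = - \frac{66178}{27} - \left(61104 + 183518\right) = - \frac{66178}{27} - 244622 = - \frac{6670972}{27}$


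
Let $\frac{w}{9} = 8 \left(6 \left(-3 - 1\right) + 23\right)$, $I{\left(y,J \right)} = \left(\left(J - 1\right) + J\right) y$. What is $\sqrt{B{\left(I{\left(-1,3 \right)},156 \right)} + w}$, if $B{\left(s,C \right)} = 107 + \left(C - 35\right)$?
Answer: $2 \sqrt{39} \approx 12.49$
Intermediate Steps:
$I{\left(y,J \right)} = y \left(-1 + 2 J\right)$ ($I{\left(y,J \right)} = \left(\left(J - 1\right) + J\right) y = \left(\left(-1 + J\right) + J\right) y = \left(-1 + 2 J\right) y = y \left(-1 + 2 J\right)$)
$B{\left(s,C \right)} = 72 + C$ ($B{\left(s,C \right)} = 107 + \left(-35 + C\right) = 72 + C$)
$w = -72$ ($w = 9 \cdot 8 \left(6 \left(-3 - 1\right) + 23\right) = 9 \cdot 8 \left(6 \left(-4\right) + 23\right) = 9 \cdot 8 \left(-24 + 23\right) = 9 \cdot 8 \left(-1\right) = 9 \left(-8\right) = -72$)
$\sqrt{B{\left(I{\left(-1,3 \right)},156 \right)} + w} = \sqrt{\left(72 + 156\right) - 72} = \sqrt{228 - 72} = \sqrt{156} = 2 \sqrt{39}$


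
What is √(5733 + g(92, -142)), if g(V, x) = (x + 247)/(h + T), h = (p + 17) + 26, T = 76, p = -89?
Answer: √22946/2 ≈ 75.740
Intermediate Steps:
h = -46 (h = (-89 + 17) + 26 = -72 + 26 = -46)
g(V, x) = 247/30 + x/30 (g(V, x) = (x + 247)/(-46 + 76) = (247 + x)/30 = (247 + x)*(1/30) = 247/30 + x/30)
√(5733 + g(92, -142)) = √(5733 + (247/30 + (1/30)*(-142))) = √(5733 + (247/30 - 71/15)) = √(5733 + 7/2) = √(11473/2) = √22946/2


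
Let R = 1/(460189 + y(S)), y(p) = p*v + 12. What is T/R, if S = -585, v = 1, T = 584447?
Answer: 268621192352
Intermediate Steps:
y(p) = 12 + p (y(p) = p*1 + 12 = p + 12 = 12 + p)
R = 1/459616 (R = 1/(460189 + (12 - 585)) = 1/(460189 - 573) = 1/459616 ≈ 2.1757e-6)
T/R = 584447/(1/459616) = 584447*459616 = 268621192352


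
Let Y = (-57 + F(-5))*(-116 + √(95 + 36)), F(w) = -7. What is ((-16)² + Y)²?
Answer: 59518976 - 983040*√131 ≈ 4.8268e+7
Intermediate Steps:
Y = 7424 - 64*√131 (Y = (-57 - 7)*(-116 + √(95 + 36)) = -64*(-116 + √131) = 7424 - 64*√131 ≈ 6691.5)
((-16)² + Y)² = ((-16)² + (7424 - 64*√131))² = (256 + (7424 - 64*√131))² = (7680 - 64*√131)²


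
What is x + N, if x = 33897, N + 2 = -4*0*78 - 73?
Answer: 33822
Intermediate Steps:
N = -75 (N = -2 + (-4*0*78 - 73) = -2 + (0*78 - 73) = -2 + (0 - 73) = -2 - 73 = -75)
x + N = 33897 - 75 = 33822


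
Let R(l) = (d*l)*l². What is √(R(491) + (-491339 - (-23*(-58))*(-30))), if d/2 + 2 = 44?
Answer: √9942693445 ≈ 99713.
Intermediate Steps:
d = 84 (d = -4 + 2*44 = -4 + 88 = 84)
R(l) = 84*l³ (R(l) = (84*l)*l² = 84*l³)
√(R(491) + (-491339 - (-23*(-58))*(-30))) = √(84*491³ + (-491339 - (-23*(-58))*(-30))) = √(84*118370771 + (-491339 - 1334*(-30))) = √(9943144764 + (-491339 - 1*(-40020))) = √(9943144764 + (-491339 + 40020)) = √(9943144764 - 451319) = √9942693445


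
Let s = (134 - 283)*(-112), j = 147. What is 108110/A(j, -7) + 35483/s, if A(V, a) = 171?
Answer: 13610581/21456 ≈ 634.35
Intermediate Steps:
s = 16688 (s = -149*(-112) = 16688)
108110/A(j, -7) + 35483/s = 108110/171 + 35483/16688 = 108110*(1/171) + 35483*(1/16688) = 5690/9 + 5069/2384 = 13610581/21456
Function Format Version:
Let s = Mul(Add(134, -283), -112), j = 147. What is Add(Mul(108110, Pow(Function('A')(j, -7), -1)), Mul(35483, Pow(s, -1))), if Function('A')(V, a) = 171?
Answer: Rational(13610581, 21456) ≈ 634.35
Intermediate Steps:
s = 16688 (s = Mul(-149, -112) = 16688)
Add(Mul(108110, Pow(Function('A')(j, -7), -1)), Mul(35483, Pow(s, -1))) = Add(Mul(108110, Pow(171, -1)), Mul(35483, Pow(16688, -1))) = Add(Mul(108110, Rational(1, 171)), Mul(35483, Rational(1, 16688))) = Add(Rational(5690, 9), Rational(5069, 2384)) = Rational(13610581, 21456)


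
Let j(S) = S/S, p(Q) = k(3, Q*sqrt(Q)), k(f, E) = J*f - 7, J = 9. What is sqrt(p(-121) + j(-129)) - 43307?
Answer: -43307 + sqrt(21) ≈ -43302.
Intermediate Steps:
k(f, E) = -7 + 9*f (k(f, E) = 9*f - 7 = -7 + 9*f)
p(Q) = 20 (p(Q) = -7 + 9*3 = -7 + 27 = 20)
j(S) = 1
sqrt(p(-121) + j(-129)) - 43307 = sqrt(20 + 1) - 43307 = sqrt(21) - 43307 = -43307 + sqrt(21)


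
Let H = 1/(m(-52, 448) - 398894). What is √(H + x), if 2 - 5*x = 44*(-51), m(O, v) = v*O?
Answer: √8896375811770/140730 ≈ 21.194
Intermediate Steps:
m(O, v) = O*v
x = 2246/5 (x = ⅖ - 44*(-51)/5 = ⅖ - ⅕*(-2244) = ⅖ + 2244/5 = 2246/5 ≈ 449.20)
H = -1/422190 (H = 1/(-52*448 - 398894) = 1/(-23296 - 398894) = 1/(-422190) = -1/422190 ≈ -2.3686e-6)
√(H + x) = √(-1/422190 + 2246/5) = √(189647747/422190) = √8896375811770/140730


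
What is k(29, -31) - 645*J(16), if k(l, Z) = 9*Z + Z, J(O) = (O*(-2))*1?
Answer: 20330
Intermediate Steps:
J(O) = -2*O (J(O) = -2*O*1 = -2*O)
k(l, Z) = 10*Z
k(29, -31) - 645*J(16) = 10*(-31) - (-1290)*16 = -310 - 645*(-32) = -310 + 20640 = 20330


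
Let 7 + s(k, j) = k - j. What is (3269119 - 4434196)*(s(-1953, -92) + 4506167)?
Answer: -5247855166023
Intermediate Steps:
s(k, j) = -7 + k - j (s(k, j) = -7 + (k - j) = -7 + k - j)
(3269119 - 4434196)*(s(-1953, -92) + 4506167) = (3269119 - 4434196)*((-7 - 1953 - 1*(-92)) + 4506167) = -1165077*((-7 - 1953 + 92) + 4506167) = -1165077*(-1868 + 4506167) = -1165077*4504299 = -5247855166023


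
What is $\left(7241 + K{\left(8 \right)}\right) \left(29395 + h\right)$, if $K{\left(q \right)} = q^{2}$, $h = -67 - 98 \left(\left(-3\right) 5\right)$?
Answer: $224979390$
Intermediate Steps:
$h = 1403$ ($h = -67 - -1470 = -67 + 1470 = 1403$)
$\left(7241 + K{\left(8 \right)}\right) \left(29395 + h\right) = \left(7241 + 8^{2}\right) \left(29395 + 1403\right) = \left(7241 + 64\right) 30798 = 7305 \cdot 30798 = 224979390$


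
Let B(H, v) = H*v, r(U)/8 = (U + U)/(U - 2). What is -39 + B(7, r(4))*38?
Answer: 8473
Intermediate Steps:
r(U) = 16*U/(-2 + U) (r(U) = 8*((U + U)/(U - 2)) = 8*((2*U)/(-2 + U)) = 8*(2*U/(-2 + U)) = 16*U/(-2 + U))
-39 + B(7, r(4))*38 = -39 + (7*(16*4/(-2 + 4)))*38 = -39 + (7*(16*4/2))*38 = -39 + (7*(16*4*(½)))*38 = -39 + (7*32)*38 = -39 + 224*38 = -39 + 8512 = 8473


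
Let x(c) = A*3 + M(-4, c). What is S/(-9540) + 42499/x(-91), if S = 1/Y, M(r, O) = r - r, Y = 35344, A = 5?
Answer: 191065168243/67436352 ≈ 2833.3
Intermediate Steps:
M(r, O) = 0
x(c) = 15 (x(c) = 5*3 + 0 = 15 + 0 = 15)
S = 1/35344 ≈ 2.8293e-5
S/(-9540) + 42499/x(-91) = (1/35344)/(-9540) + 42499/15 = (1/35344)*(-1/9540) + 42499*(1/15) = -1/337181760 + 42499/15 = 191065168243/67436352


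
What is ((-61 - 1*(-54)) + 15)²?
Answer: 64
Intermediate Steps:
((-61 - 1*(-54)) + 15)² = ((-61 + 54) + 15)² = (-7 + 15)² = 8² = 64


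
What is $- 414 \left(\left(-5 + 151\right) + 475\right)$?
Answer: $-257094$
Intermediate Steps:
$- 414 \left(\left(-5 + 151\right) + 475\right) = - 414 \left(146 + 475\right) = \left(-414\right) 621 = -257094$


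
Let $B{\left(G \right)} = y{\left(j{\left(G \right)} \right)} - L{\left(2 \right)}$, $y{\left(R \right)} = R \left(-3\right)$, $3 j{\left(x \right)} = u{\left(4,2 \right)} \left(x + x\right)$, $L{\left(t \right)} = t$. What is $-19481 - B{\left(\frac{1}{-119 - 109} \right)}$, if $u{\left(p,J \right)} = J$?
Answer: $- \frac{1110304}{57} \approx -19479.0$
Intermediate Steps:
$j{\left(x \right)} = \frac{4 x}{3}$ ($j{\left(x \right)} = \frac{2 \left(x + x\right)}{3} = \frac{2 \cdot 2 x}{3} = \frac{4 x}{3}$)
$y{\left(R \right)} = - 3 R$
$B{\left(G \right)} = -2 - 4 G$ ($B{\left(G \right)} = - 3 \frac{4 G}{3} - 2 = - 4 G - 2 = -2 - 4 G$)
$-19481 - B{\left(\frac{1}{-119 - 109} \right)} = -19481 - \left(-2 - \frac{4}{-119 - 109}\right) = -19481 - \left(-2 - \frac{4}{-228}\right) = -19481 - \left(-2 - - \frac{1}{57}\right) = -19481 - \left(-2 + \frac{1}{57}\right) = -19481 - - \frac{113}{57} = -19481 + \frac{113}{57} = - \frac{1110304}{57}$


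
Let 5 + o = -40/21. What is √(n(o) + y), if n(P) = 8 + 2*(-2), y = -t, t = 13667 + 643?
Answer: I*√14306 ≈ 119.61*I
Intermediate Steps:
o = -145/21 (o = -5 - 40/21 = -145/21 ≈ -6.9048)
t = 14310
y = -14310 (y = -1*14310 = -14310)
n(P) = 4 (n(P) = 8 - 4 = 4)
√(n(o) + y) = √(4 - 14310) = √(-14306) = I*√14306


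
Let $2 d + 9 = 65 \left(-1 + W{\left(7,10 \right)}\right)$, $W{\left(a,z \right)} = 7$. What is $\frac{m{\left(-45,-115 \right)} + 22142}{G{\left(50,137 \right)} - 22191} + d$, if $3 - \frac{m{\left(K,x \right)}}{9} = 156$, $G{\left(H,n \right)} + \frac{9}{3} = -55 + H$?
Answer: $\frac{8416289}{44398} \approx 189.56$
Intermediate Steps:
$G{\left(H,n \right)} = -58 + H$ ($G{\left(H,n \right)} = -3 + \left(-55 + H\right) = -58 + H$)
$m{\left(K,x \right)} = -1377$ ($m{\left(K,x \right)} = 27 - 1404 = -1377$)
$d = \frac{381}{2}$ ($d = - \frac{9}{2} + \frac{65 \left(-1 + 7\right)}{2} = - \frac{9}{2} + \frac{65 \cdot 6}{2} = - \frac{9}{2} + \frac{1}{2} \cdot 390 = - \frac{9}{2} + 195 = \frac{381}{2} \approx 190.5$)
$\frac{m{\left(-45,-115 \right)} + 22142}{G{\left(50,137 \right)} - 22191} + d = \frac{-1377 + 22142}{\left(-58 + 50\right) - 22191} + \frac{381}{2} = \frac{20765}{-8 - 22191} + \frac{381}{2} = \frac{20765}{-22199} + \frac{381}{2} = 20765 \left(- \frac{1}{22199}\right) + \frac{381}{2} = - \frac{20765}{22199} + \frac{381}{2} = \frac{8416289}{44398}$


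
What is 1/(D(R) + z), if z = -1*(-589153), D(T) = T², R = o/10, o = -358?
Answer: 25/14760866 ≈ 1.6937e-6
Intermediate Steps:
R = -179/5 (R = -358/10 = -358*⅒ = -179/5 ≈ -35.800)
z = 589153
1/(D(R) + z) = 1/((-179/5)² + 589153) = 1/(32041/25 + 589153) = 1/(14760866/25) = 25/14760866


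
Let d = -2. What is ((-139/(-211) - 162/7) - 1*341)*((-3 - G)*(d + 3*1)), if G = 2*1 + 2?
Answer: 536866/211 ≈ 2544.4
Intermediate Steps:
G = 4 (G = 2 + 2 = 4)
((-139/(-211) - 162/7) - 1*341)*((-3 - G)*(d + 3*1)) = ((-139/(-211) - 162/7) - 1*341)*((-3 - 1*4)*(-2 + 3*1)) = ((-139*(-1/211) - 162*⅐) - 341)*((-3 - 4)*(-2 + 3)) = ((139/211 - 162/7) - 341)*(-7*1) = (-33209/1477 - 341)*(-7) = -536866/1477*(-7) = 536866/211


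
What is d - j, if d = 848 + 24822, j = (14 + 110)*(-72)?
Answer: 34598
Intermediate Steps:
j = -8928 (j = 124*(-72) = -8928)
d = 25670
d - j = 25670 - 1*(-8928) = 25670 + 8928 = 34598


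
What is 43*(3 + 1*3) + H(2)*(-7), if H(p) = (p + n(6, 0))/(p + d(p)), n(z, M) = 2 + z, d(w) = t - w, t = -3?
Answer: 844/3 ≈ 281.33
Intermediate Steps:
d(w) = -3 - w
H(p) = -8/3 - p/3 (H(p) = (p + (2 + 6))/(p + (-3 - p)) = (p + 8)/(-3) = (8 + p)*(-⅓) = -8/3 - p/3)
43*(3 + 1*3) + H(2)*(-7) = 43*(3 + 1*3) + (-8/3 - ⅓*2)*(-7) = 43*(3 + 3) + (-8/3 - ⅔)*(-7) = 43*6 - 10/3*(-7) = 258 + 70/3 = 844/3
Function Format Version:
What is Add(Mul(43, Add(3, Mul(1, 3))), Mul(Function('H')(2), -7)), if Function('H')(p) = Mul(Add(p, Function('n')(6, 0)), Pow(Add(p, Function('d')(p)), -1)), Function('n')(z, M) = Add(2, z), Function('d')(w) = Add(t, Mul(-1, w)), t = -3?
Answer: Rational(844, 3) ≈ 281.33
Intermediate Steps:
Function('d')(w) = Add(-3, Mul(-1, w))
Function('H')(p) = Add(Rational(-8, 3), Mul(Rational(-1, 3), p)) (Function('H')(p) = Mul(Add(p, Add(2, 6)), Pow(Add(p, Add(-3, Mul(-1, p))), -1)) = Mul(Add(p, 8), Pow(-3, -1)) = Mul(Add(8, p), Rational(-1, 3)) = Add(Rational(-8, 3), Mul(Rational(-1, 3), p)))
Add(Mul(43, Add(3, Mul(1, 3))), Mul(Function('H')(2), -7)) = Add(Mul(43, Add(3, Mul(1, 3))), Mul(Add(Rational(-8, 3), Mul(Rational(-1, 3), 2)), -7)) = Add(Mul(43, Add(3, 3)), Mul(Add(Rational(-8, 3), Rational(-2, 3)), -7)) = Add(Mul(43, 6), Mul(Rational(-10, 3), -7)) = Add(258, Rational(70, 3)) = Rational(844, 3)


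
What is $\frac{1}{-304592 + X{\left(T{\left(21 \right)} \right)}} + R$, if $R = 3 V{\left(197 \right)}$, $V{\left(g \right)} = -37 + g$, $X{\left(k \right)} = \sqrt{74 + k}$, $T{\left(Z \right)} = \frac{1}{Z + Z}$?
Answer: $\frac{1870369920829056}{3896604028379} - \frac{\sqrt{130578}}{3896604028379} \approx 480.0$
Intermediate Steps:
$T{\left(Z \right)} = \frac{1}{2 Z}$
$R = 480$ ($R = 3 \left(-37 + 197\right) = 3 \cdot 160 = 480$)
$\frac{1}{-304592 + X{\left(T{\left(21 \right)} \right)}} + R = \frac{1}{-304592 + \sqrt{74 + \frac{1}{2 \cdot 21}}} + 480 = \frac{1}{-304592 + \sqrt{74 + \frac{1}{2} \cdot \frac{1}{21}}} + 480 = \frac{1}{-304592 + \sqrt{74 + \frac{1}{42}}} + 480 = \frac{1}{-304592 + \sqrt{\frac{3109}{42}}} + 480 = \frac{1}{-304592 + \frac{\sqrt{130578}}{42}} + 480 = 480 + \frac{1}{-304592 + \frac{\sqrt{130578}}{42}}$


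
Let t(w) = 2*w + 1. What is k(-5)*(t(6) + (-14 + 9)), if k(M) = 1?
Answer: 8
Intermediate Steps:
t(w) = 1 + 2*w
k(-5)*(t(6) + (-14 + 9)) = 1*((1 + 2*6) + (-14 + 9)) = 1*((1 + 12) - 5) = 1*(13 - 5) = 1*8 = 8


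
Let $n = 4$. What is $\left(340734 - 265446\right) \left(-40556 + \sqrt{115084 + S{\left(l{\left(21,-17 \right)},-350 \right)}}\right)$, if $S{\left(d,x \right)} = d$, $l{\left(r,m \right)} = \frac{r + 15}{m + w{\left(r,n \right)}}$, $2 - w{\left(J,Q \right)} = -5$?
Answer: $-3053380128 + \frac{75288 \sqrt{2877010}}{5} \approx -3.0278 \cdot 10^{9}$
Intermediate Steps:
$w{\left(J,Q \right)} = 7$ ($w{\left(J,Q \right)} = 2 - -5 = 2 + 5 = 7$)
$l{\left(r,m \right)} = \frac{15 + r}{7 + m}$ ($l{\left(r,m \right)} = \frac{r + 15}{m + 7} = \frac{15 + r}{7 + m}$)
$\left(340734 - 265446\right) \left(-40556 + \sqrt{115084 + S{\left(l{\left(21,-17 \right)},-350 \right)}}\right) = \left(340734 - 265446\right) \left(-40556 + \sqrt{115084 + \frac{15 + 21}{7 - 17}}\right) = 75288 \left(-40556 + \sqrt{115084 + \frac{1}{-10} \cdot 36}\right) = 75288 \left(-40556 + \sqrt{115084 - \frac{18}{5}}\right) = 75288 \left(-40556 + \sqrt{\frac{575402}{5}}\right) = 75288 \left(-40556 + \frac{\sqrt{2877010}}{5}\right) = -3053380128 + \frac{75288 \sqrt{2877010}}{5}$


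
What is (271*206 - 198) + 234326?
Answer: 289954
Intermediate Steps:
(271*206 - 198) + 234326 = (55826 - 198) + 234326 = 55628 + 234326 = 289954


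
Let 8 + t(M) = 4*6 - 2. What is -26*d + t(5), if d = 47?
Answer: -1208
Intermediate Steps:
t(M) = 14 (t(M) = -8 + (4*6 - 2) = -8 + (24 - 2) = -8 + 22 = 14)
-26*d + t(5) = -26*47 + 14 = -1222 + 14 = -1208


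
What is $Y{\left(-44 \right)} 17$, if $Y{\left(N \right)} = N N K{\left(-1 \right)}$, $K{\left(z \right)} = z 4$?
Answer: $-131648$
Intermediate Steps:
$K{\left(z \right)} = 4 z$
$Y{\left(N \right)} = - 4 N^{2}$ ($Y{\left(N \right)} = N N 4 \left(-1\right) = N^{2} \left(-4\right) = - 4 N^{2}$)
$Y{\left(-44 \right)} 17 = - 4 \left(-44\right)^{2} \cdot 17 = \left(-4\right) 1936 \cdot 17 = \left(-7744\right) 17 = -131648$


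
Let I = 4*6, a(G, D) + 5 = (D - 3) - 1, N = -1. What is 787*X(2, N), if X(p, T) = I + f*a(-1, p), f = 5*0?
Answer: 18888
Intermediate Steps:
a(G, D) = -9 + D (a(G, D) = -5 + ((D - 3) - 1) = -5 + ((-3 + D) - 1) = -5 + (-4 + D) = -9 + D)
I = 24
f = 0
X(p, T) = 24 (X(p, T) = 24 + 0*(-9 + p) = 24 + 0 = 24)
787*X(2, N) = 787*24 = 18888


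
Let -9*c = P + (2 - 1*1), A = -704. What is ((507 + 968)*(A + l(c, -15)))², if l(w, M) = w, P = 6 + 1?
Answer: 87560934760000/81 ≈ 1.0810e+12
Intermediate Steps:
P = 7
c = -8/9 (c = -(7 + (2 - 1*1))/9 = -(7 + (2 - 1))/9 = -(7 + 1)/9 = -⅑*8 = -8/9 ≈ -0.88889)
((507 + 968)*(A + l(c, -15)))² = ((507 + 968)*(-704 - 8/9))² = (1475*(-6344/9))² = (-9357400/9)² = 87560934760000/81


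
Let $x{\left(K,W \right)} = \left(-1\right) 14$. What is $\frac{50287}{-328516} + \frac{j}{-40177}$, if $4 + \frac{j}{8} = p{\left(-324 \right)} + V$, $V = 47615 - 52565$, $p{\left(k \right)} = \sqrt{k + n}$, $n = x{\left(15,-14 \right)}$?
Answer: $\frac{10999365313}{13198787332} - \frac{104 i \sqrt{2}}{40177} \approx 0.83336 - 0.0036608 i$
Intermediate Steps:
$x{\left(K,W \right)} = -14$
$n = -14$
$p{\left(k \right)} = \sqrt{-14 + k}$ ($p{\left(k \right)} = \sqrt{k - 14} = \sqrt{-14 + k}$)
$V = -4950$
$j = -39632 + 104 i \sqrt{2}$ ($j = -32 + 8 \left(\sqrt{-14 - 324} - 4950\right) = -32 + 8 \left(\sqrt{-338} - 4950\right) = -32 + 8 \left(13 i \sqrt{2} - 4950\right) = -32 + 8 \left(-4950 + 13 i \sqrt{2}\right) = -32 - \left(39600 - 104 i \sqrt{2}\right) = -39632 + 104 i \sqrt{2} \approx -39632.0 + 147.08 i$)
$\frac{50287}{-328516} + \frac{j}{-40177} = \frac{50287}{-328516} + \frac{-39632 + 104 i \sqrt{2}}{-40177} = 50287 \left(- \frac{1}{328516}\right) + \left(-39632 + 104 i \sqrt{2}\right) \left(- \frac{1}{40177}\right) = - \frac{50287}{328516} + \left(\frac{39632}{40177} - \frac{104 i \sqrt{2}}{40177}\right) = \frac{10999365313}{13198787332} - \frac{104 i \sqrt{2}}{40177}$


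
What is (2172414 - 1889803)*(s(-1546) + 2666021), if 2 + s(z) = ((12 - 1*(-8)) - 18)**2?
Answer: 753447426053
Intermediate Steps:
s(z) = 2 (s(z) = -2 + ((12 - 1*(-8)) - 18)**2 = -2 + ((12 + 8) - 18)**2 = -2 + (20 - 18)**2 = -2 + 2**2 = -2 + 4 = 2)
(2172414 - 1889803)*(s(-1546) + 2666021) = (2172414 - 1889803)*(2 + 2666021) = 282611*2666023 = 753447426053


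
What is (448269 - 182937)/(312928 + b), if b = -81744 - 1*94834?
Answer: 44222/22725 ≈ 1.9460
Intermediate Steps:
b = -176578 (b = -81744 - 94834 = -176578)
(448269 - 182937)/(312928 + b) = (448269 - 182937)/(312928 - 176578) = 265332/136350 = 265332*(1/136350) = 44222/22725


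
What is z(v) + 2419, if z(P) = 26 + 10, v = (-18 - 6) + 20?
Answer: 2455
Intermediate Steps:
v = -4 (v = -24 + 20 = -4)
z(P) = 36
z(v) + 2419 = 36 + 2419 = 2455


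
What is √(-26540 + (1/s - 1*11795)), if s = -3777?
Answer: 16*I*√2136237207/3777 ≈ 195.79*I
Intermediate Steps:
√(-26540 + (1/s - 1*11795)) = √(-26540 + (1/(-3777) - 1*11795)) = √(-26540 + (-1/3777 - 11795)) = √(-26540 - 44549716/3777) = √(-144791296/3777) = 16*I*√2136237207/3777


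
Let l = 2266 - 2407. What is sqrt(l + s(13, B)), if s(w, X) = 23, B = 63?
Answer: I*sqrt(118) ≈ 10.863*I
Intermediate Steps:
l = -141
sqrt(l + s(13, B)) = sqrt(-141 + 23) = sqrt(-118) = I*sqrt(118)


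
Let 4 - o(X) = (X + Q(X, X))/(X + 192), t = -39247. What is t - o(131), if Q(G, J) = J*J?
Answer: -12660781/323 ≈ -39197.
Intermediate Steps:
Q(G, J) = J²
o(X) = 4 - (X + X²)/(192 + X) (o(X) = 4 - (X + X²)/(X + 192) = 4 - (X + X²)/(192 + X))
t - o(131) = -39247 - (768 - 1*131² + 3*131)/(192 + 131) = -39247 - (768 - 1*17161 + 393)/323 = -39247 - (768 - 17161 + 393)/323 = -39247 - (-16000)/323 = -39247 - 1*(-16000/323) = -39247 + 16000/323 = -12660781/323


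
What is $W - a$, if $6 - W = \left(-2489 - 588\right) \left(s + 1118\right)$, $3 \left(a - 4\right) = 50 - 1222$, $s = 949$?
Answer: $\frac{19081655}{3} \approx 6.3606 \cdot 10^{6}$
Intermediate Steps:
$a = - \frac{1160}{3}$ ($a = 4 + \frac{50 - 1222}{3} = 4 + \frac{1}{3} \left(-1172\right) = 4 - \frac{1172}{3} = - \frac{1160}{3} \approx -386.67$)
$W = 6360165$ ($W = 6 - \left(-2489 - 588\right) \left(949 + 1118\right) = 6 - \left(-3077\right) 2067 = 6 - -6360159 = 6 + 6360159 = 6360165$)
$W - a = 6360165 - - \frac{1160}{3} = 6360165 + \frac{1160}{3} = \frac{19081655}{3}$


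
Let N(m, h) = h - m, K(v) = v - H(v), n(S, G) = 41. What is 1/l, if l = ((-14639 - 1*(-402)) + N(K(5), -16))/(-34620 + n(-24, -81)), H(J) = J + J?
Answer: 34579/14248 ≈ 2.4269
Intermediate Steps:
H(J) = 2*J
K(v) = -v (K(v) = v - 2*v = -v)
l = 14248/34579 (l = ((-14639 - 1*(-402)) + (-16 - (-1)*5))/(-34620 + 41) = ((-14639 + 402) + (-16 - 1*(-5)))/(-34579) = (-14237 + (-16 + 5))*(-1/34579) = (-14237 - 11)*(-1/34579) = -14248*(-1/34579) = 14248/34579 ≈ 0.41204)
1/l = 1/(14248/34579) = 34579/14248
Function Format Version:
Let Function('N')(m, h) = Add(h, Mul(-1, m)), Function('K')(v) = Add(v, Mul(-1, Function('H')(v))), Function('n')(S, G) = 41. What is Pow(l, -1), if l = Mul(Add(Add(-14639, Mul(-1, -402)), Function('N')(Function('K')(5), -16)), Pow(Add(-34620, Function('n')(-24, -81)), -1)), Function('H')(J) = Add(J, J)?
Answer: Rational(34579, 14248) ≈ 2.4269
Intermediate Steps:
Function('H')(J) = Mul(2, J)
Function('K')(v) = Mul(-1, v) (Function('K')(v) = Add(v, Mul(-1, Mul(2, v))) = Add(v, Mul(-2, v)) = Mul(-1, v))
l = Rational(14248, 34579) (l = Mul(Add(Add(-14639, Mul(-1, -402)), Add(-16, Mul(-1, Mul(-1, 5)))), Pow(Add(-34620, 41), -1)) = Mul(Add(Add(-14639, 402), Add(-16, Mul(-1, -5))), Pow(-34579, -1)) = Mul(Add(-14237, Add(-16, 5)), Rational(-1, 34579)) = Mul(Add(-14237, -11), Rational(-1, 34579)) = Mul(-14248, Rational(-1, 34579)) = Rational(14248, 34579) ≈ 0.41204)
Pow(l, -1) = Pow(Rational(14248, 34579), -1) = Rational(34579, 14248)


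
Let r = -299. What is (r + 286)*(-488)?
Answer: 6344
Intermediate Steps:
(r + 286)*(-488) = (-299 + 286)*(-488) = -13*(-488) = 6344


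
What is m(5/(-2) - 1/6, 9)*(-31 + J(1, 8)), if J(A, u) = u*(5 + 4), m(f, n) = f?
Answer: -328/3 ≈ -109.33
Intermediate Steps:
J(A, u) = 9*u (J(A, u) = u*9 = 9*u)
m(5/(-2) - 1/6, 9)*(-31 + J(1, 8)) = (5/(-2) - 1/6)*(-31 + 9*8) = (5*(-½) - 1*⅙)*(-31 + 72) = (-5/2 - ⅙)*41 = -8/3*41 = -328/3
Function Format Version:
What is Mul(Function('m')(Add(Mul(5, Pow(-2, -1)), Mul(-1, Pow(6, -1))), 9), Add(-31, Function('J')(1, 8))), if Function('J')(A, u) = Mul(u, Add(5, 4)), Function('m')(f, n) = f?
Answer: Rational(-328, 3) ≈ -109.33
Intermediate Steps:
Function('J')(A, u) = Mul(9, u) (Function('J')(A, u) = Mul(u, 9) = Mul(9, u))
Mul(Function('m')(Add(Mul(5, Pow(-2, -1)), Mul(-1, Pow(6, -1))), 9), Add(-31, Function('J')(1, 8))) = Mul(Add(Mul(5, Pow(-2, -1)), Mul(-1, Pow(6, -1))), Add(-31, Mul(9, 8))) = Mul(Add(Mul(5, Rational(-1, 2)), Mul(-1, Rational(1, 6))), Add(-31, 72)) = Mul(Add(Rational(-5, 2), Rational(-1, 6)), 41) = Mul(Rational(-8, 3), 41) = Rational(-328, 3)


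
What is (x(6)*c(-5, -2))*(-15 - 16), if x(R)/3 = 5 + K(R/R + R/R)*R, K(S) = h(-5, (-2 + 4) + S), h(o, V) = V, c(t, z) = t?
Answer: 13485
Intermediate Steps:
K(S) = 2 + S (K(S) = (-2 + 4) + S = 2 + S)
x(R) = 15 + 12*R (x(R) = 3*(5 + (2 + (R/R + R/R))*R) = 3*(5 + (2 + (1 + 1))*R) = 3*(5 + (2 + 2)*R) = 3*(5 + 4*R) = 15 + 12*R)
(x(6)*c(-5, -2))*(-15 - 16) = ((15 + 12*6)*(-5))*(-15 - 16) = ((15 + 72)*(-5))*(-31) = (87*(-5))*(-31) = -435*(-31) = 13485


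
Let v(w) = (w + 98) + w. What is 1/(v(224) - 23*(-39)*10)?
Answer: 1/9516 ≈ 0.00010509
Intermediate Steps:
v(w) = 98 + 2*w (v(w) = (98 + w) + w = 98 + 2*w)
1/(v(224) - 23*(-39)*10) = 1/((98 + 2*224) - 23*(-39)*10) = 1/((98 + 448) + 897*10) = 1/(546 + 8970) = 1/9516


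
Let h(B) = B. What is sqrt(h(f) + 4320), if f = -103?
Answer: sqrt(4217) ≈ 64.938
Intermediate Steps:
sqrt(h(f) + 4320) = sqrt(-103 + 4320) = sqrt(4217)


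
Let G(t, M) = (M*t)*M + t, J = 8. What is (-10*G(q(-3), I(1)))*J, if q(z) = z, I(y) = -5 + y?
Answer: 4080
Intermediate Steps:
G(t, M) = t + t*M² (G(t, M) = t*M² + t = t + t*M²)
(-10*G(q(-3), I(1)))*J = -(-30)*(1 + (-5 + 1)²)*8 = -(-30)*(1 + (-4)²)*8 = -(-30)*(1 + 16)*8 = -(-30)*17*8 = -10*(-51)*8 = 510*8 = 4080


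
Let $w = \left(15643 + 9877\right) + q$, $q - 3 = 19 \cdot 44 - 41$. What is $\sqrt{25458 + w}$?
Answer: $8 \sqrt{809} \approx 227.54$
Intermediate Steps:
$q = 798$ ($q = 3 + \left(19 \cdot 44 - 41\right) = 3 + \left(836 - 41\right) = 3 + 795 = 798$)
$w = 26318$ ($w = \left(15643 + 9877\right) + 798 = 25520 + 798 = 26318$)
$\sqrt{25458 + w} = \sqrt{25458 + 26318} = \sqrt{51776} = 8 \sqrt{809}$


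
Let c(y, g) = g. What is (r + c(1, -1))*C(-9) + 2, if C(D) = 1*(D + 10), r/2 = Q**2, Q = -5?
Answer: 51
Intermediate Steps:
r = 50 (r = 2*(-5)**2 = 2*25 = 50)
C(D) = 10 + D (C(D) = 1*(10 + D) = 10 + D)
(r + c(1, -1))*C(-9) + 2 = (50 - 1)*(10 - 9) + 2 = 49*1 + 2 = 49 + 2 = 51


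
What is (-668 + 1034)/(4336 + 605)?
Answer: 2/27 ≈ 0.074074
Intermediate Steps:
(-668 + 1034)/(4336 + 605) = 366/4941 = 366*(1/4941) = 2/27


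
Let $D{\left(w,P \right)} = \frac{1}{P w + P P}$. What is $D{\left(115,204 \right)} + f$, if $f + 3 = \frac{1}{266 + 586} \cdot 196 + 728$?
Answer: $\frac{3350850079}{4620396} \approx 725.23$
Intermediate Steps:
$D{\left(w,P \right)} = \frac{1}{P^{2} + P w}$ ($D{\left(w,P \right)} = \frac{1}{P w + P^{2}} = \frac{1}{P^{2} + P w}$)
$f = \frac{154474}{213}$ ($f = -3 + \left(\frac{1}{266 + 586} \cdot 196 + 728\right) = -3 + \left(\frac{1}{852} \cdot 196 + 728\right) = -3 + \left(\frac{49}{213} + 728\right) = -3 + \frac{155113}{213} = \frac{154474}{213} \approx 725.23$)
$D{\left(115,204 \right)} + f = \frac{1}{204 \left(204 + 115\right)} + \frac{154474}{213} = \frac{1}{204 \cdot 319} + \frac{154474}{213} = \frac{1}{204} \cdot \frac{1}{319} + \frac{154474}{213} = \frac{1}{65076} + \frac{154474}{213} = \frac{3350850079}{4620396}$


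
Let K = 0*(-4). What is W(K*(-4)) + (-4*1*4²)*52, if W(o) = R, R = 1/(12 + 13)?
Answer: -83199/25 ≈ -3328.0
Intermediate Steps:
K = 0
R = 1/25 ≈ 0.040000
W(o) = 1/25
W(K*(-4)) + (-4*1*4²)*52 = 1/25 + (-4*1*4²)*52 = 1/25 - 4*16*52 = 1/25 - 64*52 = 1/25 - 3328 = -83199/25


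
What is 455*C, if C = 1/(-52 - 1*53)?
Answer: -13/3 ≈ -4.3333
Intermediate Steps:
C = -1/105 (C = 1/(-52 - 53) = 1/(-105) = -1/105 ≈ -0.0095238)
455*C = 455*(-1/105) = -13/3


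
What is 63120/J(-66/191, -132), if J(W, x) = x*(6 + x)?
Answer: 2630/693 ≈ 3.7951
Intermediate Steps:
63120/J(-66/191, -132) = 63120/((-132*(6 - 132))) = 63120/((-132*(-126))) = 63120/16632 = 63120*(1/16632) = 2630/693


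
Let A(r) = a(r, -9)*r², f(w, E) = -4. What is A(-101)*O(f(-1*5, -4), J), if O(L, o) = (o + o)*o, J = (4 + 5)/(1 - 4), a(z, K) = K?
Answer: -1652562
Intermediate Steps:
A(r) = -9*r²
J = -3 (J = 9/(-3) = 9*(-⅓) = -3)
O(L, o) = 2*o² (O(L, o) = (2*o)*o = 2*o²)
A(-101)*O(f(-1*5, -4), J) = (-9*(-101)²)*(2*(-3)²) = (-9*10201)*(2*9) = -91809*18 = -1652562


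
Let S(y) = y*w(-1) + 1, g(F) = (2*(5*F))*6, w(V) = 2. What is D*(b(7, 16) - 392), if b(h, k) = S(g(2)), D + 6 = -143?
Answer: 22499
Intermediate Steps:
g(F) = 60*F (g(F) = (10*F)*6 = 60*F)
D = -149 (D = -6 - 143 = -149)
S(y) = 1 + 2*y (S(y) = y*2 + 1 = 2*y + 1 = 1 + 2*y)
b(h, k) = 241 (b(h, k) = 1 + 2*(60*2) = 1 + 2*120 = 1 + 240 = 241)
D*(b(7, 16) - 392) = -149*(241 - 392) = -149*(-151) = 22499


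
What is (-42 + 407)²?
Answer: 133225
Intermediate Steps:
(-42 + 407)² = 365² = 133225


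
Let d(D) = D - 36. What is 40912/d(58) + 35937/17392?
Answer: 356166059/191312 ≈ 1861.7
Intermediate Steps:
d(D) = -36 + D
40912/d(58) + 35937/17392 = 40912/(-36 + 58) + 35937/17392 = 40912/22 + 35937*(1/17392) = 40912*(1/22) + 35937/17392 = 20456/11 + 35937/17392 = 356166059/191312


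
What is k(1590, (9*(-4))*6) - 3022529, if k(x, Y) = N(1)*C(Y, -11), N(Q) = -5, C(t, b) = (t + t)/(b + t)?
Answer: -686116243/227 ≈ -3.0225e+6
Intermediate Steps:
C(t, b) = 2*t/(b + t) (C(t, b) = (2*t)/(b + t) = 2*t/(b + t))
k(x, Y) = -10*Y/(-11 + Y)
k(1590, (9*(-4))*6) - 3022529 = -10*(9*(-4))*6/(-11 + (9*(-4))*6) - 3022529 = -10*(-36*6)/(-11 - 36*6) - 3022529 = -10*(-216)/(-11 - 216) - 3022529 = -10*(-216)/(-227) - 3022529 = -10*(-216)*(-1/227) - 3022529 = -2160/227 - 3022529 = -686116243/227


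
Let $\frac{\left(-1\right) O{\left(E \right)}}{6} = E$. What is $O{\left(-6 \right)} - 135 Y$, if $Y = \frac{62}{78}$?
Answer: $- \frac{927}{13} \approx -71.308$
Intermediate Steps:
$O{\left(E \right)} = - 6 E$
$Y = \frac{31}{39}$ ($Y = 62 \cdot \frac{1}{78} = \frac{31}{39} \approx 0.79487$)
$O{\left(-6 \right)} - 135 Y = \left(-6\right) \left(-6\right) - \frac{1395}{13} = 36 - \frac{1395}{13} = - \frac{927}{13}$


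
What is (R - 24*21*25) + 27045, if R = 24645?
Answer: 39090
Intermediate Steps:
(R - 24*21*25) + 27045 = (24645 - 24*21*25) + 27045 = (24645 - 504*25) + 27045 = (24645 - 12600) + 27045 = 12045 + 27045 = 39090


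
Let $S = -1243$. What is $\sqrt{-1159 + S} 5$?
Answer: $5 i \sqrt{2402} \approx 245.05 i$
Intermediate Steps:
$\sqrt{-1159 + S} 5 = \sqrt{-1159 - 1243} \cdot 5 = \sqrt{-2402} \cdot 5 = i \sqrt{2402} \cdot 5 = 5 i \sqrt{2402}$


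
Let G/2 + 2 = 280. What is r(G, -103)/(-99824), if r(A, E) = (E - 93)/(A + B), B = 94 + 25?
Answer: 49/16845300 ≈ 2.9088e-6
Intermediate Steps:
G = 556 (G = -4 + 2*280 = -4 + 560 = 556)
B = 119
r(A, E) = (-93 + E)/(119 + A) (r(A, E) = (E - 93)/(A + 119) = (-93 + E)/(119 + A))
r(G, -103)/(-99824) = ((-93 - 103)/(119 + 556))/(-99824) = (-196/675)*(-1/99824) = ((1/675)*(-196))*(-1/99824) = -196/675*(-1/99824) = 49/16845300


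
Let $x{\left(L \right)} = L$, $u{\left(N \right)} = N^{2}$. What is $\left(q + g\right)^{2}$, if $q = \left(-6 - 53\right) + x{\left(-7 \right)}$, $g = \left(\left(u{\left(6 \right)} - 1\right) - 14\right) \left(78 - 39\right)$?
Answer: $567009$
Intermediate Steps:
$g = 819$ ($g = \left(\left(6^{2} - 1\right) - 14\right) \left(78 - 39\right) = \left(\left(36 - 1\right) - 14\right) 39 = \left(35 - 14\right) 39 = 21 \cdot 39 = 819$)
$q = -66$ ($q = \left(-6 - 53\right) - 7 = -59 - 7 = -66$)
$\left(q + g\right)^{2} = \left(-66 + 819\right)^{2} = 753^{2} = 567009$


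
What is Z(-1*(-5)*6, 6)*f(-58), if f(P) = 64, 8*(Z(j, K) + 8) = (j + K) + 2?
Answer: -208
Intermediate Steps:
Z(j, K) = -31/4 + K/8 + j/8 (Z(j, K) = -8 + ((j + K) + 2)/8 = -8 + ((K + j) + 2)/8 = -8 + (2 + K + j)/8 = -8 + (¼ + K/8 + j/8) = -31/4 + K/8 + j/8)
Z(-1*(-5)*6, 6)*f(-58) = (-31/4 + (⅛)*6 + (-1*(-5)*6)/8)*64 = (-31/4 + ¾ + (5*6)/8)*64 = (-31/4 + ¾ + (⅛)*30)*64 = (-31/4 + ¾ + 15/4)*64 = -13/4*64 = -208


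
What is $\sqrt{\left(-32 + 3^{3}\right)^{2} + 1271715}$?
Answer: $2 \sqrt{317935} \approx 1127.7$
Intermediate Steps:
$\sqrt{\left(-32 + 3^{3}\right)^{2} + 1271715} = \sqrt{\left(-32 + 27\right)^{2} + 1271715} = \sqrt{\left(-5\right)^{2} + 1271715} = \sqrt{25 + 1271715} = \sqrt{1271740} = 2 \sqrt{317935}$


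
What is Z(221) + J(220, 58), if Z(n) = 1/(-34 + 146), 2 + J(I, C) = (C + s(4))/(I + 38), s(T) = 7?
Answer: -25127/14448 ≈ -1.7391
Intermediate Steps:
J(I, C) = -2 + (7 + C)/(38 + I) (J(I, C) = -2 + (C + 7)/(I + 38) = -2 + (7 + C)/(38 + I))
Z(n) = 1/112
Z(221) + J(220, 58) = 1/112 + (-69 + 58 - 2*220)/(38 + 220) = 1/112 + (-69 + 58 - 440)/258 = 1/112 + (1/258)*(-451) = 1/112 - 451/258 = -25127/14448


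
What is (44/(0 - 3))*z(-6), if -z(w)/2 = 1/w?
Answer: -44/9 ≈ -4.8889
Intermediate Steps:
z(w) = -2/w
(44/(0 - 3))*z(-6) = (44/(0 - 3))*(-2/(-6)) = (44/(-3))*(-2*(-⅙)) = -⅓*44*(⅓) = -44/3*⅓ = -44/9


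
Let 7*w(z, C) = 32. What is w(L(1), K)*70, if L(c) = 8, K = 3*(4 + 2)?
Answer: 320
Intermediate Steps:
K = 18 (K = 3*6 = 18)
w(z, C) = 32/7 (w(z, C) = (1/7)*32 = 32/7)
w(L(1), K)*70 = (32/7)*70 = 320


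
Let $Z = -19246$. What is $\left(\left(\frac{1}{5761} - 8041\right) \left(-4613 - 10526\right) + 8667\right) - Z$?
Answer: $\frac{701462870593}{5761} \approx 1.2176 \cdot 10^{8}$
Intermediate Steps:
$\left(\left(\frac{1}{5761} - 8041\right) \left(-4613 - 10526\right) + 8667\right) - Z = \left(\left(\frac{1}{5761} - 8041\right) \left(-4613 - 10526\right) + 8667\right) - -19246 = \left(\left(\frac{1}{5761} - 8041\right) \left(-15139\right) + 8667\right) + 19246 = \left(\left(- \frac{46324200}{5761}\right) \left(-15139\right) + 8667\right) + 19246 = \left(\frac{701302063800}{5761} + 8667\right) + 19246 = \frac{701351994387}{5761} + 19246 = \frac{701462870593}{5761}$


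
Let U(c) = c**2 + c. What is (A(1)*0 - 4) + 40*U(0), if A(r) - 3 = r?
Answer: -4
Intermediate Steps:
A(r) = 3 + r
U(c) = c + c**2
(A(1)*0 - 4) + 40*U(0) = ((3 + 1)*0 - 4) + 40*(0*(1 + 0)) = (4*0 - 4) + 40*(0*1) = (0 - 4) + 40*0 = -4 + 0 = -4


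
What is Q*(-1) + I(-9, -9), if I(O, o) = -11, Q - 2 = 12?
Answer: -25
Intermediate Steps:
Q = 14 (Q = 2 + 12 = 14)
Q*(-1) + I(-9, -9) = 14*(-1) - 11 = -14 - 11 = -25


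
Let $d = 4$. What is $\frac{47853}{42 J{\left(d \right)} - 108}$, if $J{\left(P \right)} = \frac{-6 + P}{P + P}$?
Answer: $- \frac{31902}{79} \approx -403.82$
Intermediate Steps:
$J{\left(P \right)} = \frac{-6 + P}{2 P}$
$\frac{47853}{42 J{\left(d \right)} - 108} = \frac{47853}{42 \frac{-6 + 4}{2 \cdot 4} - 108} = \frac{47853}{42 \cdot \frac{1}{2} \cdot \frac{1}{4} \left(-2\right) - 108} = \frac{47853}{42 \left(- \frac{1}{4}\right) - 108} = \frac{47853}{- \frac{21}{2} - 108} = \frac{47853}{- \frac{237}{2}} = 47853 \left(- \frac{2}{237}\right) = - \frac{31902}{79}$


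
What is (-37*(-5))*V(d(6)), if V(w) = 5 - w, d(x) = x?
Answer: -185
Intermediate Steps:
(-37*(-5))*V(d(6)) = (-37*(-5))*(5 - 1*6) = 185*(5 - 6) = 185*(-1) = -185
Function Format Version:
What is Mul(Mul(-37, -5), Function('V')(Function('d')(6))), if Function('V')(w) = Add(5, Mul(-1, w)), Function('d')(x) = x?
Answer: -185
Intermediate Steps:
Mul(Mul(-37, -5), Function('V')(Function('d')(6))) = Mul(Mul(-37, -5), Add(5, Mul(-1, 6))) = Mul(185, Add(5, -6)) = Mul(185, -1) = -185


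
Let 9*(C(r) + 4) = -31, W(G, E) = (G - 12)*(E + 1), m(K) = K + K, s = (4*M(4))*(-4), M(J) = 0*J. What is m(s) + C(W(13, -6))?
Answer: -67/9 ≈ -7.4444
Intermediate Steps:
M(J) = 0
s = 0 (s = (4*0)*(-4) = 0*(-4) = 0)
m(K) = 2*K
W(G, E) = (1 + E)*(-12 + G) (W(G, E) = (-12 + G)*(1 + E) = (1 + E)*(-12 + G))
C(r) = -67/9 (C(r) = -4 + (1/9)*(-31) = -4 - 31/9 = -67/9)
m(s) + C(W(13, -6)) = 2*0 - 67/9 = 0 - 67/9 = -67/9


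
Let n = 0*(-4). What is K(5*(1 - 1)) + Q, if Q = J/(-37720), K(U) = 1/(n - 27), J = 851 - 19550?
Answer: 20311/44280 ≈ 0.45869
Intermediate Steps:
J = -18699
n = 0
K(U) = -1/27 (K(U) = 1/(0 - 27) = 1/(-27) = -1/27)
Q = 813/1640 (Q = -18699/(-37720) = -18699*(-1/37720) = 813/1640 ≈ 0.49573)
K(5*(1 - 1)) + Q = -1/27 + 813/1640 = 20311/44280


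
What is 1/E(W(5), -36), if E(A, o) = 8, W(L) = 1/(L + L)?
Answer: ⅛ ≈ 0.12500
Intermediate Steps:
W(L) = 1/(2*L)
1/E(W(5), -36) = 1/8 = ⅛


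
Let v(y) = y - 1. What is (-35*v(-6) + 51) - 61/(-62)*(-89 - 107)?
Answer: 3198/31 ≈ 103.16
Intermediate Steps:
v(y) = -1 + y
(-35*v(-6) + 51) - 61/(-62)*(-89 - 107) = (-35*(-1 - 6) + 51) - 61/(-62)*(-89 - 107) = (-35*(-7) + 51) - 61*(-1/62)*(-196) = (245 + 51) - (-61)*(-196)/62 = 296 - 1*5978/31 = 296 - 5978/31 = 3198/31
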